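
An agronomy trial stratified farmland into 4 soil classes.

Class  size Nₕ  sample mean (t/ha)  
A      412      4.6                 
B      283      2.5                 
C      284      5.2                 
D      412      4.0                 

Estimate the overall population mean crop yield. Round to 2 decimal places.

4.12

N = 1391; weights Wₕ = Nₕ/N = (0.2962, 0.2035, 0.2042, 0.2962).
x̄_st = Σ Wₕ·x̄ₕ = 0.2962·4.6 + 0.2035·2.5 + 0.2042·5.2 + 0.2962·4.0 ≈ 4.1175...
→ 4.12.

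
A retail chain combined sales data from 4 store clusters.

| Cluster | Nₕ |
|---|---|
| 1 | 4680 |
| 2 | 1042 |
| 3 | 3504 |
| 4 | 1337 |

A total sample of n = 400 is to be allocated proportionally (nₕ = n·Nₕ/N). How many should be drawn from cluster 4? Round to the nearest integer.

51

Share of cluster 4 = 1337/10563 = 0.12657.
Allocate 400 × 0.12657 = 50.630... → 51.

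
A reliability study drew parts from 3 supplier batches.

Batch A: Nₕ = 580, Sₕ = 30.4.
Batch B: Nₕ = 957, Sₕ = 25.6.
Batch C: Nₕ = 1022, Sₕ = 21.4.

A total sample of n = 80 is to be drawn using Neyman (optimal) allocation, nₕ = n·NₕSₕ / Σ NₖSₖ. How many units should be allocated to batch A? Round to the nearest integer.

22

A: NₕSₕ = 580·30.4 = 17632
B: NₕSₕ = 957·25.6 = 24499.2
C: NₕSₕ = 1022·21.4 = 21870.8
Σ NₕSₕ = 64002.
n_A = 80·17632/64002 = 22.039... → 22.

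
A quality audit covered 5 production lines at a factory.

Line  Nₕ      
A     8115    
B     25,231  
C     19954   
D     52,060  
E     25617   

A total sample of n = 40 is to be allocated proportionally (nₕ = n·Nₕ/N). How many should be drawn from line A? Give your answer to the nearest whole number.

2

Share of line A = 8115/130977 = 0.06196.
Allocate 40 × 0.06196 = 2.478... → 2.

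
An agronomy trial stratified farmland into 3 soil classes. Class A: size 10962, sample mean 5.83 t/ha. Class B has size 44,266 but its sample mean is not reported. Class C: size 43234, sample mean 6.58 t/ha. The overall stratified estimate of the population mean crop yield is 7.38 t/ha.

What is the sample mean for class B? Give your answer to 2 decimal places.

8.55

N = 10962 + 44266 + 43234 = 98462.
Overall total = μ·N = 7.38·98462 = 726649.56.
Subtract the known strata: 10962·5.83 + 43234·6.58 = 348388.18.
Remaining total for class B: 726649.56 − 348388.18 = 378261.38.
Divide by its size: 378261.38 / 44266 = 8.5452... → 8.55.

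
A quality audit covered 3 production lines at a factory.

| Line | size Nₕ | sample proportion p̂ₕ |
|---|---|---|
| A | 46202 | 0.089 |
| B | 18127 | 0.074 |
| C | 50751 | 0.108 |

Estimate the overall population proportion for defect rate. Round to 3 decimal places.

0.095

N = 46202 + 18127 + 50751 = 115080.
Overall proportion = Σ (Nₕ/N)·p̂ₕ.
Σ Nₕp̂ₕ = 4111.978 + 1341.398 + 5481.108 = 10934.484.
10934.484 / 115080 = 0.09502... → 0.095.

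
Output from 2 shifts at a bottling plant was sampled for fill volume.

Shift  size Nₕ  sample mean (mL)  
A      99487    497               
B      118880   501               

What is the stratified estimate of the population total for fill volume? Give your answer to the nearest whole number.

A: 99487·497 = 49445039
B: 118880·501 = 59558880
τ̂ = Σ Nₕx̄ₕ = 109003919.

109003919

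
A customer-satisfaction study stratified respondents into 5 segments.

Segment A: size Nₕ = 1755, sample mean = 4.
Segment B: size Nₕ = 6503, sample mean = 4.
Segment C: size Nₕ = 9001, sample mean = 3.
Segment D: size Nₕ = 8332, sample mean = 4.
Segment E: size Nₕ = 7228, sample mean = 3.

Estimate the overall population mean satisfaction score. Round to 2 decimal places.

3.51

N = 32819; weights Wₕ = Nₕ/N = (0.0535, 0.1981, 0.2743, 0.2539, 0.2202).
x̄_st = Σ Wₕ·x̄ₕ = 0.0535·4 + 0.1981·4 + 0.2743·3 + 0.2539·4 + 0.2202·3 ≈ 3.5055...
→ 3.51.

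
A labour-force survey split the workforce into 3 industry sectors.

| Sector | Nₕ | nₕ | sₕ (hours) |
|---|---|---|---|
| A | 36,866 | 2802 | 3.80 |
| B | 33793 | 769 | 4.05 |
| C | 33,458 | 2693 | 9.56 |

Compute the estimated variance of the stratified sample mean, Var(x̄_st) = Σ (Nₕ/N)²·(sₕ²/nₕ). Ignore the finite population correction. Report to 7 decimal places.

0.0063976

N = 104117; Wₕ = Nₕ/N.
sector A: (36866/104117)²·3.80²/2802 = 0.0006461120
sector B: (33793/104117)²·4.05²/769 = 0.0022469526
sector C: (33458/104117)²·9.56²/2693 = 0.0035045809
Sum = 0.0063976455 → 0.0063976.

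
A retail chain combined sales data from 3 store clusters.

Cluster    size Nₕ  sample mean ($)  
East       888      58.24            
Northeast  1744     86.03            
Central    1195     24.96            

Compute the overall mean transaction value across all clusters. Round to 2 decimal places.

N = 3827; weights Wₕ = Nₕ/N = (0.2320, 0.4557, 0.3123).
x̄_st = Σ Wₕ·x̄ₕ = 0.2320·58.24 + 0.4557·86.03 + 0.3123·24.96 ≈ 60.5123...
→ 60.51.

60.51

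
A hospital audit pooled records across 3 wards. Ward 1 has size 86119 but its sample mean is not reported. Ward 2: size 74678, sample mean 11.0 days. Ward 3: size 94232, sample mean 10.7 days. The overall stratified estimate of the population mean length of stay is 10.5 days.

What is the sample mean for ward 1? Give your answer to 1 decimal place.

Σ Nₕx̄ₕ = N·μ, so 86119·x̄_1 = 255029·10.5 − (74678·11.0 + 94232·10.7).
= 2677804.5 − 1829740.4 = 848064.1.
x̄_1 = 848064.1 / 86119 = 9.848... → 9.8.

9.8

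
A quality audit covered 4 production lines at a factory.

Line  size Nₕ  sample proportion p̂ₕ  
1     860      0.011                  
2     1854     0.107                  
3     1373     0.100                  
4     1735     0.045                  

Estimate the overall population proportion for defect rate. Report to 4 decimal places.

N = 860 + 1854 + 1373 + 1735 = 5822.
Overall proportion = Σ (Nₕ/N)·p̂ₕ.
Σ Nₕp̂ₕ = 9.46 + 198.378 + 137.3 + 78.075 = 423.213.
423.213 / 5822 = 0.072692... → 0.0727.

0.0727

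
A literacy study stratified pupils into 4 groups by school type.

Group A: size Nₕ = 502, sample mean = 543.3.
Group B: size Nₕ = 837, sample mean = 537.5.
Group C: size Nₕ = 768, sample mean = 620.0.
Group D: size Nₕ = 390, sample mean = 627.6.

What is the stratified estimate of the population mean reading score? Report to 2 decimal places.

N = 502 + 837 + 768 + 390 = 2497.
The stratified mean weights each stratum mean by its population share Nₕ/N.
Σ Nₕx̄ₕ = 502·543.3 + 837·537.5 + 768·620.0 + 390·627.6 = 272736.6 + 449887.5 + 476160 + 244764 = 1443548.1.
Divide by N: 1443548.1 / 2497 = 578.1130... → 578.11.

578.11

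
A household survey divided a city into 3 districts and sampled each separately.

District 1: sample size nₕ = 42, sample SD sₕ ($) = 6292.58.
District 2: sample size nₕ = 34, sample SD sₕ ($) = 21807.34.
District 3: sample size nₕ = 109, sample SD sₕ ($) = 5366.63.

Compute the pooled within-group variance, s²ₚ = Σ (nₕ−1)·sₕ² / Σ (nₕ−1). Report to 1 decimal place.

1: (42−1)·6292.58² = 41·39596563.0564 = 1623459085.3124
2: (34−1)·21807.34² = 33·475560077.8756 = 15693482569.8948
3: (109−1)·5366.63² = 108·28800717.5569 = 3110477496.1452
Numerator = 20427419151.3524; denominator = Σ(nₕ−1) = 182.
s²ₚ = 20427419151.3524/182 = 112238566.766... → 112238566.8.

112238566.8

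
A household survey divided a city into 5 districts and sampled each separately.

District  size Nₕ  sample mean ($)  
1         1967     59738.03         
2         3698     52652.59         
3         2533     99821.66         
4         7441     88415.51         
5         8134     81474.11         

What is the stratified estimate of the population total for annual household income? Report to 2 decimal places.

1: 1967·59738.03 = 117504705.01
2: 3698·52652.59 = 194709277.82
3: 2533·99821.66 = 252848264.78
4: 7441·88415.51 = 657899809.91
5: 8134·81474.11 = 662710410.74
τ̂ = Σ Nₕx̄ₕ = 1885672468.26.

1885672468.26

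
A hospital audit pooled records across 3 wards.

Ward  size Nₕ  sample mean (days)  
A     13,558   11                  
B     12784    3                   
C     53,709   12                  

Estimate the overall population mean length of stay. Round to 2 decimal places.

x̄_st = (Σ Nₕx̄ₕ) / (Σ Nₕ) = (13558·11 + 12784·3 + 53709·12) / 80051
= 831998 / 80051 = 10.3933... → 10.39.

10.39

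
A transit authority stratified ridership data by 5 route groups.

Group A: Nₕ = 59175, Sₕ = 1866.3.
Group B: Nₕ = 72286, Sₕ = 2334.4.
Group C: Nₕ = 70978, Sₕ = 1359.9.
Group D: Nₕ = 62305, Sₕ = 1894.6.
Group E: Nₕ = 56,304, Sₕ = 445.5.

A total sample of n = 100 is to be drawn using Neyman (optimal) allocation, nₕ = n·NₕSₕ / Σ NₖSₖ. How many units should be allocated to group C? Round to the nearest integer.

19

Σ NₕSₕ = 59175·1866.3 + 72286·2334.4 + 70978·1359.9 + 62305·1894.6 + 56304·445.5 = 518832208.1.
Share for C: 96522982.2/518832208.1 = 0.18604.
n_C = 100 × 0.18604 = 18.604... → 19.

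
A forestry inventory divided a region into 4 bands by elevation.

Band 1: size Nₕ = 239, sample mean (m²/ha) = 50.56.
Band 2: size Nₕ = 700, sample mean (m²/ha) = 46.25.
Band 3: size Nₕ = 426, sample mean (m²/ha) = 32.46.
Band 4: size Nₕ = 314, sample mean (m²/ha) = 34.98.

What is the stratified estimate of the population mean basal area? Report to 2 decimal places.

x̄_st = (Σ Nₕx̄ₕ) / (Σ Nₕ) = (239·50.56 + 700·46.25 + 426·32.46 + 314·34.98) / 1679
= 69270.52 / 1679 = 41.2570... → 41.26.

41.26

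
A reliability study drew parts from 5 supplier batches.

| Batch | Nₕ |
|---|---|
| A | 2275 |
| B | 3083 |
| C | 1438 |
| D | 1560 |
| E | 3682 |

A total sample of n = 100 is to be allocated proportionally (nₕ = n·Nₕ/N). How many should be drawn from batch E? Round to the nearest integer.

Share of batch E = 3682/12038 = 0.30586.
Allocate 100 × 0.30586 = 30.586... → 31.

31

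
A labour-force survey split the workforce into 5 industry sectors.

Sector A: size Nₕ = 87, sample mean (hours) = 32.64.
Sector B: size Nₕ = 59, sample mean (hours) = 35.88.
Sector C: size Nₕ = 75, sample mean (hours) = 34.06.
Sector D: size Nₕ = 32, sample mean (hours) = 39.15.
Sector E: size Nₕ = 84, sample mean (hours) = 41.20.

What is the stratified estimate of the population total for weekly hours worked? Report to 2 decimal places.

12224.70

A: 87·32.64 = 2839.68
B: 59·35.88 = 2116.92
C: 75·34.06 = 2554.5
D: 32·39.15 = 1252.8
E: 84·41.20 = 3460.8
τ̂ = Σ Nₕx̄ₕ = 12224.70.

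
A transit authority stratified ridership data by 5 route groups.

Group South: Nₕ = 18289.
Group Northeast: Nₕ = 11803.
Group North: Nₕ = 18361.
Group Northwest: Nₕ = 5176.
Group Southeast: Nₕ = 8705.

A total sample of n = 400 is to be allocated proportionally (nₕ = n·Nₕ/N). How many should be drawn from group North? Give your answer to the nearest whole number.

118

Share of group North = 18361/62334 = 0.29456.
Allocate 400 × 0.29456 = 117.823... → 118.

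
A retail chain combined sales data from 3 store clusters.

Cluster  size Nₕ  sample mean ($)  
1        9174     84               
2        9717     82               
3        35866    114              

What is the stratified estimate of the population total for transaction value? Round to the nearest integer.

5656134

1: 9174·84 = 770616
2: 9717·82 = 796794
3: 35866·114 = 4088724
τ̂ = Σ Nₕx̄ₕ = 5656134.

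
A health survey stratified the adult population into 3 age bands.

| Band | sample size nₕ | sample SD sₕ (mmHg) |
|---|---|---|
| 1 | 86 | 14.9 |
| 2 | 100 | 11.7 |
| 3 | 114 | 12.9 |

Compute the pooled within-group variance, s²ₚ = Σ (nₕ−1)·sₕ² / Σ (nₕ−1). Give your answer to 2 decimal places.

Degrees of freedom: 85 + 99 + 113 = 297.
Σ(nₕ−1)sₕ² = 85·222.01 + 99·136.89 + 113·166.41 = 51227.29.
s²ₚ = 51227.29 / 297 = 172.4825... → 172.48.

172.48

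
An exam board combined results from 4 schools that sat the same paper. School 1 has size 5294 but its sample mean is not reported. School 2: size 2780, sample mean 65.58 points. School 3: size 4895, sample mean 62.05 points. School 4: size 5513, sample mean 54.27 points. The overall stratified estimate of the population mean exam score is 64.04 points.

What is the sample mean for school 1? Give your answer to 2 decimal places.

N = 5294 + 2780 + 4895 + 5513 = 18482.
Overall total = μ·N = 64.04·18482 = 1183587.28.
Subtract the known strata: 2780·65.58 + 4895·62.05 + 5513·54.27 = 785237.66.
Remaining total for school 1: 1183587.28 − 785237.66 = 398349.62.
Divide by its size: 398349.62 / 5294 = 75.2455... → 75.25.

75.25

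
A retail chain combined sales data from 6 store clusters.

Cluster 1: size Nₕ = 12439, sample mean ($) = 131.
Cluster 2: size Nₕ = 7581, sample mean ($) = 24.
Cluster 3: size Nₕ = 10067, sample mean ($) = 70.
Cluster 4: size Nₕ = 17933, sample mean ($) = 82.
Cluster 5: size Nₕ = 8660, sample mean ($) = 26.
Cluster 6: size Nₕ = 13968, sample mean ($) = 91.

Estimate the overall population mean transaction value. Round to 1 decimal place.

77.6

N = 12439 + 7581 + 10067 + 17933 + 8660 + 13968 = 70648.
Weight each subgroup mean by Nₕ/N and sum.
Σ Nₕx̄ₕ = 12439·131 + 7581·24 + 10067·70 + 17933·82 + 8660·26 + 13968·91 = 1629509 + 181944 + 704690 + 1470506 + 225160 + 1271088 = 5482897.
Divide by N: 5482897 / 70648 = 77.609... → 77.6.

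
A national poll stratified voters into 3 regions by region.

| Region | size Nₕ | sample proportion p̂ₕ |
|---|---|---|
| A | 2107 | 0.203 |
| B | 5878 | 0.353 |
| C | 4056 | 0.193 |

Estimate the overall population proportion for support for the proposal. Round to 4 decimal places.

N = 2107 + 5878 + 4056 = 12041.
Overall proportion = Σ (Nₕ/N)·p̂ₕ.
Σ Nₕp̂ₕ = 427.721 + 2074.934 + 782.808 = 3285.463.
3285.463 / 12041 = 0.272856... → 0.2729.

0.2729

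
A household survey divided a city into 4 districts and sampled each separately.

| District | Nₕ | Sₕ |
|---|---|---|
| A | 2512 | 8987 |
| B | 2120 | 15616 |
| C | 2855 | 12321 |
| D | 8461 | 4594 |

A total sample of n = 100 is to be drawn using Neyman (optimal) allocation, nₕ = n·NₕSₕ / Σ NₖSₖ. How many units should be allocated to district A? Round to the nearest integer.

A: NₕSₕ = 2512·8987 = 22575344
B: NₕSₕ = 2120·15616 = 33105920
C: NₕSₕ = 2855·12321 = 35176455
D: NₕSₕ = 8461·4594 = 38869834
Σ NₕSₕ = 129727553.
n_A = 100·22575344/129727553 = 17.402... → 17.

17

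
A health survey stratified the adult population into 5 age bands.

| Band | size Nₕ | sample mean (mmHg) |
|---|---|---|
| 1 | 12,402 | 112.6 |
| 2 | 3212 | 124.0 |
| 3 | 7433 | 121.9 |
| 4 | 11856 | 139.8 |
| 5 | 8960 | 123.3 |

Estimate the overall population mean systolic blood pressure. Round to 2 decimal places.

N = 12402 + 3212 + 7433 + 11856 + 8960 = 43863.
Overall mean = Σ (Nₕ/N)·x̄ₕ — weight by population share, not a simple average.
Σ Nₕx̄ₕ = 12402·112.6 + 3212·124.0 + 7433·121.9 + 11856·139.8 + 8960·123.3 = 1396465.2 + 398288 + 906082.7 + 1657468.8 + 1104768 = 5463072.7.
Divide by N: 5463072.7 / 43863 = 124.5485... → 124.55.

124.55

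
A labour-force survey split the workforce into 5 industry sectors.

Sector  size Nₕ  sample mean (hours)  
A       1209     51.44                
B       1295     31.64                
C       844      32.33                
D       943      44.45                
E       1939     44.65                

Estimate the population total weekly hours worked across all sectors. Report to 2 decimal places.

258943.98

Population total = Σ Nₕ·x̄ₕ (each stratum's size times its mean).
1209·51.44 + 1295·31.64 + 844·32.33 + 943·44.45 + 1939·44.65 = 62190.96 + 40973.8 + 27286.52 + 41916.35 + 86576.35 = 258943.98.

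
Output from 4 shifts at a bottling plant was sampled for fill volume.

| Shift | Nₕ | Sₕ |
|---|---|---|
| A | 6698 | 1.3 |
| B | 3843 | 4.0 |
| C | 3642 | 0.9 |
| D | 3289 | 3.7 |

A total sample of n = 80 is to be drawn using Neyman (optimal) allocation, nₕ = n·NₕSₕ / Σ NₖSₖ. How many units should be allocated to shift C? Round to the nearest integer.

Σ NₕSₕ = 6698·1.3 + 3843·4.0 + 3642·0.9 + 3289·3.7 = 39526.5.
Share for C: 3277.8/39526.5 = 0.08293.
n_C = 80 × 0.08293 = 6.634... → 7.

7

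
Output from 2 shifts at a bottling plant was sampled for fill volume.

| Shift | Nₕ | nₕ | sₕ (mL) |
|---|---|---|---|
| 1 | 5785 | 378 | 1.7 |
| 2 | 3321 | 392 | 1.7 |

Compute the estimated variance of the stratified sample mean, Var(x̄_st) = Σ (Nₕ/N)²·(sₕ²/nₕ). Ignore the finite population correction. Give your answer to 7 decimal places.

N = 9106; Wₕ = Nₕ/N.
shift 1: (5785/9106)²·1.7²/378 = 0.0030857268
shift 2: (3321/9106)²·1.7²/392 = 0.0009806053
Sum = 0.0040663321 → 0.0040663.

0.0040663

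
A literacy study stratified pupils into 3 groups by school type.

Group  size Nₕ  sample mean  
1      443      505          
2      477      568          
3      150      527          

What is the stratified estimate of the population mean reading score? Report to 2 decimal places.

N = 443 + 477 + 150 = 1070.
Weight each subgroup mean by Nₕ/N and sum.
Σ Nₕx̄ₕ = 443·505 + 477·568 + 150·527 = 223715 + 270936 + 79050 = 573701.
Divide by N: 573701 / 1070 = 536.1692... → 536.17.

536.17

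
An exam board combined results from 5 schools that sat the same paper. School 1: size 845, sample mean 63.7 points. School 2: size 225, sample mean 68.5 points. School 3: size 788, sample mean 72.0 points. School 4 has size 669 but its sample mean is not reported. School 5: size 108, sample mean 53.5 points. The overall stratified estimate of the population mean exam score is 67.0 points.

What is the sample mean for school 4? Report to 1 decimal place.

N = 845 + 225 + 788 + 669 + 108 = 2635.
Overall total = μ·N = 67.0·2635 = 176545.
Subtract the known strata: 845·63.7 + 225·68.5 + 788·72.0 + 108·53.5 = 131753.
Remaining total for school 4: 176545 − 131753 = 44792.
Divide by its size: 44792 / 669 = 66.954... → 67.0.

67.0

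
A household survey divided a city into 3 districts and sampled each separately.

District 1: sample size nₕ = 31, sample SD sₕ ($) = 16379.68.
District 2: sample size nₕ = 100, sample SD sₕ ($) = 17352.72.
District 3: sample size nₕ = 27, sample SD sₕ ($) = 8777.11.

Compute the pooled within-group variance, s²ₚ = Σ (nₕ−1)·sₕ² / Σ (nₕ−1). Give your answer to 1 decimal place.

1: (31−1)·16379.68² = 30·268293916.9024 = 8048817507.072
2: (100−1)·17352.72² = 99·301116891.3984 = 29810572248.4416
3: (27−1)·8777.11² = 26·77037659.9521 = 2002979158.7546
Numerator = 39862368914.2682; denominator = Σ(nₕ−1) = 155.
s²ₚ = 39862368914.2682/155 = 257176573.640... → 257176573.6.

257176573.6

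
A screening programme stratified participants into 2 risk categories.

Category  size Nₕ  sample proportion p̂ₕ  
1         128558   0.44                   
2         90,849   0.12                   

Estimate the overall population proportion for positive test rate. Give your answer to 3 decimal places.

0.307

N = 128558 + 90849 = 219407.
Overall proportion = Σ (Nₕ/N)·p̂ₕ.
Σ Nₕp̂ₕ = 56565.52 + 10901.88 = 67467.4.
67467.4 / 219407 = 0.30750... → 0.307.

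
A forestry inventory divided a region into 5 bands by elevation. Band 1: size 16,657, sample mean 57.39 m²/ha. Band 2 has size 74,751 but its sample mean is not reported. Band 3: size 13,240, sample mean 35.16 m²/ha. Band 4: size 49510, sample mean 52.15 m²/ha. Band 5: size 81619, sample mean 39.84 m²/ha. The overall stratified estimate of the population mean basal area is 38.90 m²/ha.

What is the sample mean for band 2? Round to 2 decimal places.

25.64

N = 16657 + 74751 + 13240 + 49510 + 81619 = 235777.
Overall total = μ·N = 38.90·235777 = 9171725.3.
Subtract the known strata: 16657·57.39 + 13240·35.16 + 49510·52.15 + 81619·39.84 = 7255111.09.
Remaining total for band 2: 9171725.3 − 7255111.09 = 1916614.21.
Divide by its size: 1916614.21 / 74751 = 25.6400... → 25.64.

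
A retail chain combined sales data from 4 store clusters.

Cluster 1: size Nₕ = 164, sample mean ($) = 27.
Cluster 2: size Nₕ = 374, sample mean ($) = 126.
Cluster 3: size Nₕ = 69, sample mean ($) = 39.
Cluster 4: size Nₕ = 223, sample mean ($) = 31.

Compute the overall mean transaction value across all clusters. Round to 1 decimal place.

73.7

N = 830; weights Wₕ = Nₕ/N = (0.1976, 0.4506, 0.0831, 0.2687).
x̄_st = Σ Wₕ·x̄ₕ = 0.1976·27 + 0.4506·126 + 0.0831·39 + 0.2687·31 ≈ 73.682...
→ 73.7.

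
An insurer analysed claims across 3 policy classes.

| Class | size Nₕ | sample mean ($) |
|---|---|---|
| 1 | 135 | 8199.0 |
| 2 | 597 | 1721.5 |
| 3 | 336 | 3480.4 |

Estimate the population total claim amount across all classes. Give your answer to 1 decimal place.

1: 135·8199.0 = 1106865
2: 597·1721.5 = 1027735.5
3: 336·3480.4 = 1169414.4
τ̂ = Σ Nₕx̄ₕ = 3304014.9.

3304014.9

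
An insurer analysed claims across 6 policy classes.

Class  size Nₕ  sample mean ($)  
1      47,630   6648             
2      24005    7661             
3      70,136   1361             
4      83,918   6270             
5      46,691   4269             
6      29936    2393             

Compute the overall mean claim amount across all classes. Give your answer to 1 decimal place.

4608.2

N = 302316; weights Wₕ = Nₕ/N = (0.1576, 0.0794, 0.2320, 0.2776, 0.1544, 0.0990).
x̄_st = Σ Wₕ·x̄ₕ = 0.1576·6648 + 0.0794·7661 + 0.2320·1361 + 0.2776·6270 + 0.1544·4269 + 0.0990·2393 ≈ 4608.186...
→ 4608.2.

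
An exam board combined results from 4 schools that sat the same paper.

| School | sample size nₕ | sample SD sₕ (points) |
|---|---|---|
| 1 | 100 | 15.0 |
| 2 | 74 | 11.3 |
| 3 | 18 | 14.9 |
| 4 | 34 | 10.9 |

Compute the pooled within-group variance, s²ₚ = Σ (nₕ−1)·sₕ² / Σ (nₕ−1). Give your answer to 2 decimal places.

1: (100−1)·15.0² = 99·225 = 22275
2: (74−1)·11.3² = 73·127.69 = 9321.37
3: (18−1)·14.9² = 17·222.01 = 3774.17
4: (34−1)·10.9² = 33·118.81 = 3920.73
Numerator = 39291.27; denominator = Σ(nₕ−1) = 222.
s²ₚ = 39291.27/222 = 176.9877... → 176.99.

176.99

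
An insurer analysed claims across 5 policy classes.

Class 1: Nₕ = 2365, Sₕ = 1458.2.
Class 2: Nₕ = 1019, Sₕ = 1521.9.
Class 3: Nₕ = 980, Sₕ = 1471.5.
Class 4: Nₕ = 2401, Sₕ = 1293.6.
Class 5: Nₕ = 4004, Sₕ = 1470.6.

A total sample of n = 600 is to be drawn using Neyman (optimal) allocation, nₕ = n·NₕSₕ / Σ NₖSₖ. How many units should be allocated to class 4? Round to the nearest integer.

121

Σ NₕSₕ = 2365·1458.2 + 1019·1521.9 + 980·1471.5 + 2401·1293.6 + 4004·1470.6 = 15435745.1.
Share for 4: 3105933.6/15435745.1 = 0.20122.
n_4 = 600 × 0.20122 = 120.730... → 121.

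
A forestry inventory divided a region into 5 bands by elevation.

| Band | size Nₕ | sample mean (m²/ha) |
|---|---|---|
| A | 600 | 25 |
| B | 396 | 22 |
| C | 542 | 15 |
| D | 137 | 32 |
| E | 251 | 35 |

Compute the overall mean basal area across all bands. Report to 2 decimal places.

23.37

N = 600 + 396 + 542 + 137 + 251 = 1926.
Overall mean = Σ (Nₕ/N)·x̄ₕ — weight by population share, not a simple average.
Σ Nₕx̄ₕ = 600·25 + 396·22 + 542·15 + 137·32 + 251·35 = 15000 + 8712 + 8130 + 4384 + 8785 = 45011.
Divide by N: 45011 / 1926 = 23.3702... → 23.37.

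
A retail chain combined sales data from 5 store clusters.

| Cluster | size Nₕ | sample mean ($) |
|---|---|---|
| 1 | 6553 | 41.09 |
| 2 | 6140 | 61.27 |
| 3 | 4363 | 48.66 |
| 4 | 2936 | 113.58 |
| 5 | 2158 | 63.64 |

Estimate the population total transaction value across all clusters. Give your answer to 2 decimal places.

Estimate total by summing Nₕ·x̄ₕ over strata.
6553·41.09 + 6140·61.27 + 4363·48.66 + 2936·113.58 + 2158·63.64 = 269262.77 + 376197.8 + 212303.58 + 333470.88 + 137335.12 = 1328570.15.

1328570.15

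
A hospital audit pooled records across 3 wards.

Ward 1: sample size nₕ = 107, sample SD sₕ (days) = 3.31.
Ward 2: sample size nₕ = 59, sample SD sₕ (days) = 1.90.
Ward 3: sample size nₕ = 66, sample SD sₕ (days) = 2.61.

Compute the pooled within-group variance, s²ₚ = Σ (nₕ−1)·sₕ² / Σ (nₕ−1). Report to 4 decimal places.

7.9193

Degrees of freedom: 106 + 58 + 65 = 229.
Σ(nₕ−1)sₕ² = 106·10.9561 + 58·3.61 + 65·6.8121 = 1813.5131.
s²ₚ = 1813.5131 / 229 = 7.919271... → 7.9193.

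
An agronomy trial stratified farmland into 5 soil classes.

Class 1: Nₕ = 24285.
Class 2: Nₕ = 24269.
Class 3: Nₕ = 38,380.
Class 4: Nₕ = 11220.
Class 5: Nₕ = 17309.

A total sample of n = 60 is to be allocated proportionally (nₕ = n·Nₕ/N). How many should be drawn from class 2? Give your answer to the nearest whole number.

N = 24285 + 24269 + 38380 + 11220 + 17309 = 115463.
n_2 = 60·24269/115463 = 12.611... → 13.

13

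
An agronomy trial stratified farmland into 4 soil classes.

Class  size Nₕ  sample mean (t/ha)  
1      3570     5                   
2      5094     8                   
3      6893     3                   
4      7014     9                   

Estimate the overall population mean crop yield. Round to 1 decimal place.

x̄_st = (Σ Nₕx̄ₕ) / (Σ Nₕ) = (3570·5 + 5094·8 + 6893·3 + 7014·9) / 22571
= 142407 / 22571 = 6.309... → 6.3.

6.3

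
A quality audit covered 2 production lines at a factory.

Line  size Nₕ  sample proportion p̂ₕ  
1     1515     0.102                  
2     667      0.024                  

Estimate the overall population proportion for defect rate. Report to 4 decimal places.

N = 1515 + 667 = 2182.
Overall proportion = Σ (Nₕ/N)·p̂ₕ.
Σ Nₕp̂ₕ = 154.53 + 16.008 = 170.538.
170.538 / 2182 = 0.078157... → 0.0782.

0.0782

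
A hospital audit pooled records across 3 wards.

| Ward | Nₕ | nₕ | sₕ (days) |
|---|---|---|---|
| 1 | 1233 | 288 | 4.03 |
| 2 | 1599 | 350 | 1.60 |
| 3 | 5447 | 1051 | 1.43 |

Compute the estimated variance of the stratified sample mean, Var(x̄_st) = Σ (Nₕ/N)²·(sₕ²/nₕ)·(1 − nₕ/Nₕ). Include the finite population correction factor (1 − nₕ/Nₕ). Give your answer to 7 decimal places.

0.0018515

N = 8279. Term for each stratum: Wₕ²sₕ²/nₕ·(1−nₕ/Nₕ).
Var(x̄_st) = 0.0009586426 + 0.0002131214 + 0.0006797178 = 0.0018514818 → 0.0018515.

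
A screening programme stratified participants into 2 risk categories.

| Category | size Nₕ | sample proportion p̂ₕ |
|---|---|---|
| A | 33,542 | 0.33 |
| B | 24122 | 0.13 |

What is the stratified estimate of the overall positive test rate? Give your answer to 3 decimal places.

0.246

N = 33542 + 24122 = 57664.
Overall proportion = Σ (Nₕ/N)·p̂ₕ.
Σ Nₕp̂ₕ = 11068.86 + 3135.86 = 14204.72.
14204.72 / 57664 = 0.24634... → 0.246.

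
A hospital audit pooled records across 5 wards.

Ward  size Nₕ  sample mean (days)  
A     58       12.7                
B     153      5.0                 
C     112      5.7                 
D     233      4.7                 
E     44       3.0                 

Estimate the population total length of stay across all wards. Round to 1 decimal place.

3367.1

Estimate total by summing Nₕ·x̄ₕ over strata.
58·12.7 + 153·5.0 + 112·5.7 + 233·4.7 + 44·3.0 = 736.6 + 765 + 638.4 + 1095.1 + 132 = 3367.1.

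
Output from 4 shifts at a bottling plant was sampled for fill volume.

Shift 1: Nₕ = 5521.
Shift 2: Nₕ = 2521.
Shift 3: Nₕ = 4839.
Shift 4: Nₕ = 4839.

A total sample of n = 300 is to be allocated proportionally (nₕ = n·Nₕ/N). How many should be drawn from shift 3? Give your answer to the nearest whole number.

Share of shift 3 = 4839/17720 = 0.27308.
Allocate 300 × 0.27308 = 81.924... → 82.

82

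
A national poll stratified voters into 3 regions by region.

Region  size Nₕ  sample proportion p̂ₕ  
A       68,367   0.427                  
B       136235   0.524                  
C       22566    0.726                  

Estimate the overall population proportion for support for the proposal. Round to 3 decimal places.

N = 68367 + 136235 + 22566 = 227168.
Overall proportion = Σ (Nₕ/N)·p̂ₕ.
Σ Nₕp̂ₕ = 29192.709 + 71387.14 + 16382.916 = 116962.765.
116962.765 / 227168 = 0.51487... → 0.515.

0.515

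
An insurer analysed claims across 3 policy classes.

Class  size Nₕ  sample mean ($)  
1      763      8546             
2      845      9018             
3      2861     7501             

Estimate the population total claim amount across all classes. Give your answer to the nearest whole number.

Population total = Σ Nₕ·x̄ₕ (each stratum's size times its mean).
763·8546 + 845·9018 + 2861·7501 = 6520598 + 7620210 + 21460361 = 35601169.

35601169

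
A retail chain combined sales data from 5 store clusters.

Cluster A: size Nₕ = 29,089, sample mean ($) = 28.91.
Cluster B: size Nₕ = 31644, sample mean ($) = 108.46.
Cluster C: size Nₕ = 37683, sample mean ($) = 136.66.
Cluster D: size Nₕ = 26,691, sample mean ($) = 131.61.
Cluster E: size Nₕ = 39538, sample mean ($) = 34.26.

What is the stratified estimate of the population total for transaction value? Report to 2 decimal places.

14290204.40

A: 29089·28.91 = 840962.99
B: 31644·108.46 = 3432108.24
C: 37683·136.66 = 5149758.78
D: 26691·131.61 = 3512802.51
E: 39538·34.26 = 1354571.88
τ̂ = Σ Nₕx̄ₕ = 14290204.40.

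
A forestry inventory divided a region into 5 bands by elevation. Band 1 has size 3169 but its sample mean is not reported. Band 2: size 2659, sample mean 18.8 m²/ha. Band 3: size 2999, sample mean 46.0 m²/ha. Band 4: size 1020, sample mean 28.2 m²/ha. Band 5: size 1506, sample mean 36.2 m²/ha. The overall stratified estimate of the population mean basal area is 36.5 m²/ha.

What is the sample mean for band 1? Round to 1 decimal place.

Σ Nₕx̄ₕ = N·μ, so 3169·x̄_1 = 11353·36.5 − (2659·18.8 + 2999·46.0 + 1020·28.2 + 1506·36.2).
= 414384.5 − 271224.4 = 143160.1.
x̄_1 = 143160.1 / 3169 = 45.175... → 45.2.

45.2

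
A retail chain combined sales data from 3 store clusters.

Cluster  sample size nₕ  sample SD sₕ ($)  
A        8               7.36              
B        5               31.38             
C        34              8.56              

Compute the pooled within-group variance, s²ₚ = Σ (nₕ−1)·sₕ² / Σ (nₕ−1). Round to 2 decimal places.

153.09

Degrees of freedom: 7 + 4 + 33 = 44.
Σ(nₕ−1)sₕ² = 7·54.1696 + 4·984.7044 + 33·73.2736 = 6736.0336.
s²ₚ = 6736.0336 / 44 = 153.0917... → 153.09.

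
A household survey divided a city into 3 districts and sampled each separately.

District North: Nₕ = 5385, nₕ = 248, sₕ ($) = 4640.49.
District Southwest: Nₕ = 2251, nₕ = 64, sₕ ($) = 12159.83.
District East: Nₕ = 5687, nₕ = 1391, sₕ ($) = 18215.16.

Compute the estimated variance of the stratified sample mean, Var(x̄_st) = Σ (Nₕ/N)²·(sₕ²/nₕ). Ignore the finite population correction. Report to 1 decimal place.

N = 13323. Term for each stratum: Wₕ²sₕ²/nₕ.
Var(x̄_st) = 14185.4580 + 65951.0884 + 43461.1538 = 123597.7001 → 123597.7.

123597.7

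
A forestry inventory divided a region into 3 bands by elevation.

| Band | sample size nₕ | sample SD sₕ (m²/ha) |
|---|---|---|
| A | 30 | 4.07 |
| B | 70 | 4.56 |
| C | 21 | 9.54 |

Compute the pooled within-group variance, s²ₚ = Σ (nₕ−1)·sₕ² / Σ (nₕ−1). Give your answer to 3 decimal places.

Degrees of freedom: 29 + 69 + 20 = 118.
Σ(nₕ−1)sₕ² = 29·16.5649 + 69·20.7936 + 20·91.0116 = 3735.3725.
s²ₚ = 3735.3725 / 118 = 31.65570... → 31.656.

31.656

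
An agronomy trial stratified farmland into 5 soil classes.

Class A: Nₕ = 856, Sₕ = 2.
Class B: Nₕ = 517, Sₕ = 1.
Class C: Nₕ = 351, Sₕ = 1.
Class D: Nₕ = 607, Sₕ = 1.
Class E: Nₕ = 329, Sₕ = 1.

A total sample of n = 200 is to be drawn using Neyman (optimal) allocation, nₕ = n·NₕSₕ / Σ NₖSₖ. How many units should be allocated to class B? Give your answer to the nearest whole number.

A: NₕSₕ = 856·2 = 1712
B: NₕSₕ = 517·1 = 517
C: NₕSₕ = 351·1 = 351
D: NₕSₕ = 607·1 = 607
E: NₕSₕ = 329·1 = 329
Σ NₕSₕ = 3516.
n_B = 200·517/3516 = 29.408... → 29.

29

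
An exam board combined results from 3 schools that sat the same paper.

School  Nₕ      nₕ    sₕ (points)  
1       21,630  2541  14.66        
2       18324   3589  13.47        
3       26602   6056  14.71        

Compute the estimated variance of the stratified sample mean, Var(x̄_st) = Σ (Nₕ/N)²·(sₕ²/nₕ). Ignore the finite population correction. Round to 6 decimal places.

N = 66556. Term for each stratum: Wₕ²sₕ²/nₕ.
Var(x̄_st) = 0.008933094 + 0.003832021 + 0.005708127 = 0.018473242 → 0.018473.

0.018473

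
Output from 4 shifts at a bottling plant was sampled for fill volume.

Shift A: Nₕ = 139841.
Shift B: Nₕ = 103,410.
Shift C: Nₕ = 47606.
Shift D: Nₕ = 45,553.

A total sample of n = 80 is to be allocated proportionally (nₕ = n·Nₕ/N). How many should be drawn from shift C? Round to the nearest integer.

11

Share of shift C = 47606/336410 = 0.14151.
Allocate 80 × 0.14151 = 11.321... → 11.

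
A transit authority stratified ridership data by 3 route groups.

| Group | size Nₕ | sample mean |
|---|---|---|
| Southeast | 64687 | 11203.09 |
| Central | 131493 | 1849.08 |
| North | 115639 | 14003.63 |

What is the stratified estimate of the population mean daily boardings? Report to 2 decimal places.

8297.12

N = 64687 + 131493 + 115639 = 311819.
Overall mean = Σ (Nₕ/N)·x̄ₕ — weight by population share, not a simple average.
Σ Nₕx̄ₕ = 64687·11203.09 + 131493·1849.08 + 115639·14003.63 = 724694282.83 + 243141076.44 + 1619365769.57 = 2587201128.84.
Divide by N: 2587201128.84 / 311819 = 8297.1247... → 8297.12.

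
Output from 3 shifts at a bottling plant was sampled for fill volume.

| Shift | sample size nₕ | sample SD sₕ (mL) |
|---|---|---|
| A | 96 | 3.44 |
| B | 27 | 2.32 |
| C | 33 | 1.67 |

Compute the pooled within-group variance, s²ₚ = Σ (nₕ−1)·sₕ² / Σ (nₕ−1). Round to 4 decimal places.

A: (96−1)·3.44² = 95·11.8336 = 1124.192
B: (27−1)·2.32² = 26·5.3824 = 139.9424
C: (33−1)·1.67² = 32·2.7889 = 89.2448
Numerator = 1353.3792; denominator = Σ(nₕ−1) = 153.
s²ₚ = 1353.3792/153 = 8.845616... → 8.8456.

8.8456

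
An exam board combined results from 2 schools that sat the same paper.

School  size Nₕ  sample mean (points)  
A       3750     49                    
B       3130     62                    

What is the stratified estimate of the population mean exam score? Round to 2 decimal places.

54.91

N = 6880; weights Wₕ = Nₕ/N = (0.5451, 0.4549).
x̄_st = Σ Wₕ·x̄ₕ = 0.5451·49 + 0.4549·62 ≈ 54.9142...
→ 54.91.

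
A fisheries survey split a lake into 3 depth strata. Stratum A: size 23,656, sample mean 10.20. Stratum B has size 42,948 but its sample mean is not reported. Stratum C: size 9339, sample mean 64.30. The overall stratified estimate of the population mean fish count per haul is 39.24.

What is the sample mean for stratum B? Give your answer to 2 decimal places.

Σ Nₕx̄ₕ = N·μ, so 42948·x̄_B = 75943·39.24 − (23656·10.20 + 9339·64.30).
= 2980003.32 − 841788.9 = 2138214.42.
x̄_B = 2138214.42 / 42948 = 49.7861... → 49.79.

49.79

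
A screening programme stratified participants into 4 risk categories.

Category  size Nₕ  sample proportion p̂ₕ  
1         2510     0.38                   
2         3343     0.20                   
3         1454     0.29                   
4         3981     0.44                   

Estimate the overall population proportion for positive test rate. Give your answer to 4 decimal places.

0.3363

Wₕ = Nₕ/N with N = 11288: 0.2224, 0.2962, 0.1288, 0.3527.
p̂_st = 0.2224·0.38 + 0.2962·0.20 + 0.1288·0.29 + 0.3527·0.44 ≈ 0.336260... → 0.3363.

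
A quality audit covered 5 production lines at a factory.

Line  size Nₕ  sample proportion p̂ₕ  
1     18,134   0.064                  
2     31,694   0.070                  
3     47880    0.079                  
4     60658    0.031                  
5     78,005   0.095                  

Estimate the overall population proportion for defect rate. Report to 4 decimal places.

0.0696

N = 18134 + 31694 + 47880 + 60658 + 78005 = 236371.
Overall proportion = Σ (Nₕ/N)·p̂ₕ.
Σ Nₕp̂ₕ = 1160.576 + 2218.58 + 3782.52 + 1880.398 + 7410.475 = 16452.549.
16452.549 / 236371 = 0.069605... → 0.0696.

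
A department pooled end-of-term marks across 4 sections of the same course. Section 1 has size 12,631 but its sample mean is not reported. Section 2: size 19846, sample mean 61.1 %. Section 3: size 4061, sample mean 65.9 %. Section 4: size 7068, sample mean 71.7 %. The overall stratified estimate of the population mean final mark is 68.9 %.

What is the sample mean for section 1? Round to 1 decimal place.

80.6

N = 12631 + 19846 + 4061 + 7068 = 43606.
Overall total = μ·N = 68.9·43606 = 3004453.4.
Subtract the known strata: 19846·61.1 + 4061·65.9 + 7068·71.7 = 1986986.1.
Remaining total for section 1: 3004453.4 − 1986986.1 = 1017467.3.
Divide by its size: 1017467.3 / 12631 = 80.553... → 80.6.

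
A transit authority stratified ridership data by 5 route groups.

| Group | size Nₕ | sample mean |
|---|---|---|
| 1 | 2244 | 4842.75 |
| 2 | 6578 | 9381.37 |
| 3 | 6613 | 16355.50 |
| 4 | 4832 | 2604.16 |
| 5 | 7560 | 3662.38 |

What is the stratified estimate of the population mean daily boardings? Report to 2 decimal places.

7942.20

N = 27827; weights Wₕ = Nₕ/N = (0.0806, 0.2364, 0.2376, 0.1736, 0.2717).
x̄_st = Σ Wₕ·x̄ₕ = 0.0806·4842.75 + 0.2364·9381.37 + 0.2376·16355.50 + 0.1736·2604.16 + 0.2717·3662.38 ≈ 7942.2000...
→ 7942.20.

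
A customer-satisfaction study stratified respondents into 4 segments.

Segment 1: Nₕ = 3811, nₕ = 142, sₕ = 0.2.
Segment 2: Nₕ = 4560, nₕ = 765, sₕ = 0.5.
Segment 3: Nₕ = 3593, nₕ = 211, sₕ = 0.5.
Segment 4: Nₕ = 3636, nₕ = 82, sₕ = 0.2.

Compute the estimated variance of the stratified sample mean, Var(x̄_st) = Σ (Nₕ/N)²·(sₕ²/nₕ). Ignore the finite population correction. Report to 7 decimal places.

N = 15600. Term for each stratum: Wₕ²sₕ²/nₕ.
Var(x̄_st) = 0.0000168113 + 0.0000279228 + 0.0000628525 + 0.0000264999 = 0.0001340865 → 0.0001341.

0.0001341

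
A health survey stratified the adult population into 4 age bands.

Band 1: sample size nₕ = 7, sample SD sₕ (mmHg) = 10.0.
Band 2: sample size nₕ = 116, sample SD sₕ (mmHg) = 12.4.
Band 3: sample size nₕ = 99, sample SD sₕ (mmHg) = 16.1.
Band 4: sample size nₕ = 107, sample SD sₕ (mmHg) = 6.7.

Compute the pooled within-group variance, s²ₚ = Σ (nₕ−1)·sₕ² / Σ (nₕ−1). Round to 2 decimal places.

1: (7−1)·10.0² = 6·100 = 600
2: (116−1)·12.4² = 115·153.76 = 17682.4
3: (99−1)·16.1² = 98·259.21 = 25402.58
4: (107−1)·6.7² = 106·44.89 = 4758.34
Numerator = 48443.32; denominator = Σ(nₕ−1) = 325.
s²ₚ = 48443.32/325 = 149.0564... → 149.06.

149.06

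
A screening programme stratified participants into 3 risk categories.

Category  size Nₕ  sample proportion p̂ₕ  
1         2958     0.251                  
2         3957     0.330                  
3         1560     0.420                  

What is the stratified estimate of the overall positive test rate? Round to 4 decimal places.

0.3190

Wₕ = Nₕ/N with N = 8475: 0.3490, 0.4669, 0.1841.
p̂_st = 0.3490·0.251 + 0.4669·0.330 + 0.1841·0.420 ≈ 0.318993... → 0.3190.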